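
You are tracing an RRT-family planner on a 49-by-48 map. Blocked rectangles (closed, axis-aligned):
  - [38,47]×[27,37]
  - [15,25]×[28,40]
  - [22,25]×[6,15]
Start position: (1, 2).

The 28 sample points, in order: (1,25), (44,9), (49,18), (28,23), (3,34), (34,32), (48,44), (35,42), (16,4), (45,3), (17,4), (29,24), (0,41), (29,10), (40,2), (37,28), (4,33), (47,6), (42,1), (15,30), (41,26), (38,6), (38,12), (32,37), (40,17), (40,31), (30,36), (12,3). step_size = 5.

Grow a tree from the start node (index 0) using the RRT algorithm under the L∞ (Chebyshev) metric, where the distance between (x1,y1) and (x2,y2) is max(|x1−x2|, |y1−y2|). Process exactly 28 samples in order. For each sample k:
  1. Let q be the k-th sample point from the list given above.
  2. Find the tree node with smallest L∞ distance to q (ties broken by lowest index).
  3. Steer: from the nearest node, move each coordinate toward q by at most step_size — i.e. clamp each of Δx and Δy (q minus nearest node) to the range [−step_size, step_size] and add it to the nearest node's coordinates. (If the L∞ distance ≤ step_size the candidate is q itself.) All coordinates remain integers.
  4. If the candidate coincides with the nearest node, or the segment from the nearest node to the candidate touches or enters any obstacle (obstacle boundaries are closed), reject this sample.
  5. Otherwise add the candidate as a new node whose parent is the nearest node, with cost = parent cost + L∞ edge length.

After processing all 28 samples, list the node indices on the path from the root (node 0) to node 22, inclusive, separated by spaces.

1. q=(1,25) nearest=0 d=23 new=(1,7) → add node 1 parent=0 cost=5
2. q=(44,9) nearest=0 d=43 new=(6,7) → add node 2 parent=0 cost=5
3. q=(49,18) nearest=2 d=43 new=(11,12) → add node 3 parent=2 cost=10
4. q=(28,23) nearest=3 d=17 new=(16,17) → add node 4 parent=3 cost=15
5. q=(3,34) nearest=4 d=17 new=(11,22) → add node 5 parent=4 cost=20
6. q=(34,32) nearest=4 d=18 new=(21,22) → add node 6 parent=4 cost=20
7. q=(48,44) nearest=6 d=27 new=(26,27) → add node 7 parent=6 cost=25
8. q=(35,42) nearest=7 d=15 new=(31,32) → add node 8 parent=7 cost=30
9. q=(16,4) nearest=3 d=8 new=(16,7) → add node 9 parent=3 cost=15
10. q=(45,3) nearest=6 d=24 new=(26,17) → add node 10 parent=6 cost=25
11. q=(17,4) nearest=9 d=3 new=(17,4) → add node 11 parent=9 cost=18
12. q=(29,24) nearest=7 d=3 new=(29,24) → add node 12 parent=7 cost=28
13. q=(0,41) nearest=5 d=19 new=(6,27) → add node 13 parent=5 cost=25
14. q=(29,10) nearest=10 d=7 new=(29,12) → add node 14 parent=10 cost=30
15. q=(40,2) nearest=14 d=11 new=(34,7) → add node 15 parent=14 cost=35
16. q=(37,28) nearest=8 d=6 new=(36,28) → add node 16 parent=8 cost=35
17. q=(4,33) nearest=13 d=6 new=(4,32) → add node 17 parent=13 cost=30
18. q=(47,6) nearest=15 d=13 new=(39,6) → add node 18 parent=15 cost=40
19. q=(42,1) nearest=18 d=5 new=(42,1) → add node 19 parent=18 cost=45
20. q=(15,30) nearest=5 d=8 new=(15,27) → add node 20 parent=5 cost=25
21. q=(41,26) nearest=16 d=5 new=(41,26) → blocked by [38,47]×[27,37], reject
22. q=(38,6) nearest=18 d=1 new=(38,6) → add node 21 parent=18 cost=41
23. q=(38,12) nearest=15 d=5 new=(38,12) → add node 22 parent=15 cost=40
24. q=(32,37) nearest=8 d=5 new=(32,37) → add node 23 parent=8 cost=35
25. q=(40,17) nearest=22 d=5 new=(40,17) → add node 24 parent=22 cost=45
26. q=(40,31) nearest=16 d=4 new=(40,31) → blocked by [38,47]×[27,37], reject
27. q=(30,36) nearest=23 d=2 new=(30,36) → add node 25 parent=23 cost=37
28. q=(12,3) nearest=9 d=4 new=(12,3) → add node 26 parent=9 cost=19

Path: 0 2 3 4 6 10 14 15 22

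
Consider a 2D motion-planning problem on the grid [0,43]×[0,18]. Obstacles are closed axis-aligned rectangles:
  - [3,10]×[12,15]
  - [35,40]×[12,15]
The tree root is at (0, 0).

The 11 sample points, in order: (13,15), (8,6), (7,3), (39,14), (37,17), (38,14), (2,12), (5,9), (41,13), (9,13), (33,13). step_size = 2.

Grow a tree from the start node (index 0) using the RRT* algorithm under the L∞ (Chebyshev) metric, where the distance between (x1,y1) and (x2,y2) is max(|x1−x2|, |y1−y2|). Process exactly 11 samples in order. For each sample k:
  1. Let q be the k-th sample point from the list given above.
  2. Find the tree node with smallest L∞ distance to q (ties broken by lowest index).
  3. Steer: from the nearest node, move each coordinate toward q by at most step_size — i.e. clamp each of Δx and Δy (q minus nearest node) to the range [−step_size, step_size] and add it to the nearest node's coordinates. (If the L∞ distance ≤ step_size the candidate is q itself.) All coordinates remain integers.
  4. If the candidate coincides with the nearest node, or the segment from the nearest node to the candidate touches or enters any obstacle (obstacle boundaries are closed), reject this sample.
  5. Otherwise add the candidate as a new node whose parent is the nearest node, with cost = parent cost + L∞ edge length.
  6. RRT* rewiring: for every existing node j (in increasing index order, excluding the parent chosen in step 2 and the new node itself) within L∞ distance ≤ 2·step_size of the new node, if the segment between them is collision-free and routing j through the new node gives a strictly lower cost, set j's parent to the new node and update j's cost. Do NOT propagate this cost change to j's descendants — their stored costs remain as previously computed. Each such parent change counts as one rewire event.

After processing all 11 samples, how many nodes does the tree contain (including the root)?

1. q=(13,15) nearest=0 d=15 new=(2,2) → add node 1 parent=0 cost=2
2. q=(8,6) nearest=1 d=6 new=(4,4) → add node 2 parent=1 cost=4
3. q=(7,3) nearest=2 d=3 new=(6,3) → add node 3 parent=2 cost=6
4. q=(39,14) nearest=3 d=33 new=(8,5) → add node 4 parent=3 cost=8
5. q=(37,17) nearest=4 d=29 new=(10,7) → add node 5 parent=4 cost=10
6. q=(38,14) nearest=5 d=28 new=(12,9) → add node 6 parent=5 cost=12
7. q=(2,12) nearest=4 d=7 new=(6,7) → add node 7 parent=4 cost=10
8. q=(5,9) nearest=7 d=2 new=(5,9) → add node 8 parent=7 cost=12
9. q=(41,13) nearest=6 d=29 new=(14,11) → add node 9 parent=6 cost=14
10. q=(9,13) nearest=6 d=4 new=(10,11) → add node 10 parent=6 cost=14
11. q=(33,13) nearest=9 d=19 new=(16,13) → add node 11 parent=9 cost=16

Node count: 12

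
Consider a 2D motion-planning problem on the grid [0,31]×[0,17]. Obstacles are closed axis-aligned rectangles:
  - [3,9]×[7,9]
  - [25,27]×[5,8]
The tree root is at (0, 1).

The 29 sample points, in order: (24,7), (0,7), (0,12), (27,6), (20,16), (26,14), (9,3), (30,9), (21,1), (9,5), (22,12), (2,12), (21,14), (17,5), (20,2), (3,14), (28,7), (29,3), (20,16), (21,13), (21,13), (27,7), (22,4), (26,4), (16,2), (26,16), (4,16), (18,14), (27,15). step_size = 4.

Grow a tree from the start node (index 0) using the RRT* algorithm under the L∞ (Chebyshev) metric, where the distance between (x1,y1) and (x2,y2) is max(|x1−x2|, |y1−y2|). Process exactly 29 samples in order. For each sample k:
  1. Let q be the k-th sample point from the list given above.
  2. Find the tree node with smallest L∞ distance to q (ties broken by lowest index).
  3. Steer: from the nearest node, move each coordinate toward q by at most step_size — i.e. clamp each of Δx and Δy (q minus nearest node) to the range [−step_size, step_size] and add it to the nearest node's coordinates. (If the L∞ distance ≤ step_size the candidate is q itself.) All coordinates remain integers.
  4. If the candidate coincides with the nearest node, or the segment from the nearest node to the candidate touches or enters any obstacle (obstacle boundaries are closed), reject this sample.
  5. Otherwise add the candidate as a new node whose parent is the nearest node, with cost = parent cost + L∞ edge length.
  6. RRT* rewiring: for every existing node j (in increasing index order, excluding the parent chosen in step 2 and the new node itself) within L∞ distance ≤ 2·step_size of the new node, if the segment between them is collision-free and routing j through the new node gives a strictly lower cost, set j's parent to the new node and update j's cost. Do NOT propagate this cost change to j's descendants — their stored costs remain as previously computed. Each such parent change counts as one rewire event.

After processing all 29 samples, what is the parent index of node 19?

1. q=(24,7) nearest=0 d=24 new=(4,5) → add node 1 parent=0 cost=4
2. q=(0,7) nearest=1 d=4 new=(0,7) → add node 2 parent=1 cost=8
3. q=(0,12) nearest=2 d=5 new=(0,11) → add node 3 parent=2 cost=12
4. q=(27,6) nearest=1 d=23 new=(8,6) → add node 4 parent=1 cost=8
5. q=(20,16) nearest=4 d=12 new=(12,10) → blocked by [3,9]×[7,9], reject
6. q=(26,14) nearest=4 d=18 new=(12,10) → blocked by [3,9]×[7,9], reject
7. q=(9,3) nearest=4 d=3 new=(9,3) → add node 5 parent=4 cost=11
8. q=(30,9) nearest=5 d=21 new=(13,7) → add node 6 parent=5 cost=15
9. q=(21,1) nearest=6 d=8 new=(17,3) → add node 7 parent=6 cost=19
10. q=(9,5) nearest=4 d=1 new=(9,5) → add node 8 parent=4 cost=9; rewire 6→8 (13<15); rewire 7→8 (17<19)
11. q=(22,12) nearest=6 d=9 new=(17,11) → add node 9 parent=6 cost=17
12. q=(2,12) nearest=3 d=2 new=(2,12) → add node 10 parent=3 cost=14
13. q=(21,14) nearest=9 d=4 new=(21,14) → add node 11 parent=9 cost=21
14. q=(17,5) nearest=7 d=2 new=(17,5) → add node 12 parent=7 cost=19
15. q=(20,2) nearest=7 d=3 new=(20,2) → add node 13 parent=7 cost=20
16. q=(3,14) nearest=10 d=2 new=(3,14) → add node 14 parent=10 cost=16
17. q=(28,7) nearest=11 d=7 new=(25,10) → add node 15 parent=11 cost=25
18. q=(29,3) nearest=15 d=7 new=(29,6) → blocked by [25,27]×[5,8], reject
19. q=(20,16) nearest=11 d=2 new=(20,16) → add node 16 parent=11 cost=23
20. q=(21,13) nearest=11 d=1 new=(21,13) → add node 17 parent=11 cost=22
21. q=(21,13) nearest=17 d=0 → coincident, reject
22. q=(27,7) nearest=15 d=3 new=(27,7) → blocked by [25,27]×[5,8], reject
23. q=(22,4) nearest=13 d=2 new=(22,4) → add node 18 parent=13 cost=22
24. q=(26,4) nearest=18 d=4 new=(26,4) → add node 19 parent=18 cost=26
25. q=(16,2) nearest=7 d=1 new=(16,2) → add node 20 parent=7 cost=18
26. q=(26,16) nearest=11 d=5 new=(25,16) → add node 21 parent=11 cost=25
27. q=(4,16) nearest=14 d=2 new=(4,16) → add node 22 parent=14 cost=18
28. q=(18,14) nearest=16 d=2 new=(18,14) → add node 23 parent=16 cost=25
29. q=(27,15) nearest=21 d=2 new=(27,15) → add node 24 parent=21 cost=27

Parent of node 19: 18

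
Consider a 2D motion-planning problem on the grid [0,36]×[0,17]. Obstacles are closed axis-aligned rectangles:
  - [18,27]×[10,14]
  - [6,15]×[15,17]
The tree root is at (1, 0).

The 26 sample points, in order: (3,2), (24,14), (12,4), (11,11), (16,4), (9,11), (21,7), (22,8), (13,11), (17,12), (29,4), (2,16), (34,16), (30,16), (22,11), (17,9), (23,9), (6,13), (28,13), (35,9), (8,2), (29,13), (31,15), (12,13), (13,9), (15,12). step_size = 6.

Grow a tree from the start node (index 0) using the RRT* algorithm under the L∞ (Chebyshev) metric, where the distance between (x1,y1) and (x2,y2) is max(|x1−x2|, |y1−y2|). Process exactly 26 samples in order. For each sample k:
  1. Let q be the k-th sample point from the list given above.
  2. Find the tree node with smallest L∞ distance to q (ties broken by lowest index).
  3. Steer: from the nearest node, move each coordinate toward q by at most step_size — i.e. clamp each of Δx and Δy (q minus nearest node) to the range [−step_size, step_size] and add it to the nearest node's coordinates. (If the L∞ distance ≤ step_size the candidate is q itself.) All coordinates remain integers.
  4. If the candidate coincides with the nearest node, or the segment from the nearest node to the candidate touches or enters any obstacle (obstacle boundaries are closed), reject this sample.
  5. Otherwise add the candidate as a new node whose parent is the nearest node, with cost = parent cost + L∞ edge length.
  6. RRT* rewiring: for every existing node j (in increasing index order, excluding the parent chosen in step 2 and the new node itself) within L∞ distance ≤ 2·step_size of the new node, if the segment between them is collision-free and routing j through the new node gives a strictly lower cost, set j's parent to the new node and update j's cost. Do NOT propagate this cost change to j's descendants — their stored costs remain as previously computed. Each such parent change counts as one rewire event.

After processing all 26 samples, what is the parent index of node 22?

1. q=(3,2) nearest=0 d=2 new=(3,2) → add node 1 parent=0 cost=2
2. q=(24,14) nearest=1 d=21 new=(9,8) → add node 2 parent=1 cost=8
3. q=(12,4) nearest=2 d=4 new=(12,4) → add node 3 parent=2 cost=12
4. q=(11,11) nearest=2 d=3 new=(11,11) → add node 4 parent=2 cost=11
5. q=(16,4) nearest=3 d=4 new=(16,4) → add node 5 parent=3 cost=16
6. q=(9,11) nearest=4 d=2 new=(9,11) → add node 6 parent=4 cost=13
7. q=(21,7) nearest=5 d=5 new=(21,7) → add node 7 parent=5 cost=21
8. q=(22,8) nearest=7 d=1 new=(22,8) → add node 8 parent=7 cost=22
9. q=(13,11) nearest=4 d=2 new=(13,11) → add node 9 parent=4 cost=13
10. q=(17,12) nearest=9 d=4 new=(17,12) → add node 10 parent=9 cost=17
11. q=(29,4) nearest=8 d=7 new=(28,4) → add node 11 parent=8 cost=28
12. q=(2,16) nearest=6 d=7 new=(3,16) → add node 12 parent=6 cost=19
13. q=(34,16) nearest=8 d=12 new=(28,14) → blocked by [18,27]×[10,14], reject
14. q=(30,16) nearest=8 d=8 new=(28,14) → blocked by [18,27]×[10,14], reject
15. q=(22,11) nearest=8 d=3 new=(22,11) → blocked by [18,27]×[10,14], reject
16. q=(17,9) nearest=10 d=3 new=(17,9) → add node 13 parent=10 cost=20
17. q=(23,9) nearest=8 d=1 new=(23,9) → add node 14 parent=8 cost=23
18. q=(6,13) nearest=6 d=3 new=(6,13) → add node 15 parent=6 cost=16
19. q=(28,13) nearest=14 d=5 new=(28,13) → blocked by [18,27]×[10,14], reject
20. q=(35,9) nearest=11 d=7 new=(34,9) → add node 16 parent=11 cost=34
21. q=(8,2) nearest=3 d=4 new=(8,2) → add node 17 parent=3 cost=16
22. q=(29,13) nearest=16 d=5 new=(29,13) → add node 18 parent=16 cost=39
23. q=(31,15) nearest=18 d=2 new=(31,15) → add node 19 parent=18 cost=41
24. q=(12,13) nearest=4 d=2 new=(12,13) → add node 20 parent=4 cost=13; rewire 13→20 (18<20)
25. q=(13,9) nearest=4 d=2 new=(13,9) → add node 21 parent=4 cost=13; rewire 13→21 (17<18)
26. q=(15,12) nearest=9 d=2 new=(15,12) → add node 22 parent=9 cost=15

Parent of node 22: 9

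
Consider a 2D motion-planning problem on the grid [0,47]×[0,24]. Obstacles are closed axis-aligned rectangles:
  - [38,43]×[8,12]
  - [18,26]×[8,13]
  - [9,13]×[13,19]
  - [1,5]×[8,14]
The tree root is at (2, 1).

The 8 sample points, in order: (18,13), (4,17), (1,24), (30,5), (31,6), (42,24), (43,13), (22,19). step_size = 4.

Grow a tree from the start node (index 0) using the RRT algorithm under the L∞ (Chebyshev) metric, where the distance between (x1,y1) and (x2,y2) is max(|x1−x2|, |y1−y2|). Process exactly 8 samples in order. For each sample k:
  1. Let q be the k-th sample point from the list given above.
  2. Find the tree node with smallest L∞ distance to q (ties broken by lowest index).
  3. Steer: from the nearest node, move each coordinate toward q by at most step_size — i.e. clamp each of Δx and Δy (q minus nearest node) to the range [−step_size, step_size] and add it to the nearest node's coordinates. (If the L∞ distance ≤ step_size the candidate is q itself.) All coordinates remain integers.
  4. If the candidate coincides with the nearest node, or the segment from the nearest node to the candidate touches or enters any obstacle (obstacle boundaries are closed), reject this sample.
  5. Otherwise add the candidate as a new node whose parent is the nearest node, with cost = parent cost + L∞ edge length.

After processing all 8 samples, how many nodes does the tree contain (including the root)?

Node count: 4

1. q=(18,13) nearest=0 d=16 new=(6,5) → add node 1 parent=0 cost=4
2. q=(4,17) nearest=1 d=12 new=(4,9) → blocked by [1,5]×[8,14], reject
3. q=(1,24) nearest=1 d=19 new=(2,9) → blocked by [1,5]×[8,14], reject
4. q=(30,5) nearest=1 d=24 new=(10,5) → add node 2 parent=1 cost=8
5. q=(31,6) nearest=2 d=21 new=(14,6) → add node 3 parent=2 cost=12
6. q=(42,24) nearest=3 d=28 new=(18,10) → blocked by [18,26]×[8,13], reject
7. q=(43,13) nearest=3 d=29 new=(18,10) → blocked by [18,26]×[8,13], reject
8. q=(22,19) nearest=3 d=13 new=(18,10) → blocked by [18,26]×[8,13], reject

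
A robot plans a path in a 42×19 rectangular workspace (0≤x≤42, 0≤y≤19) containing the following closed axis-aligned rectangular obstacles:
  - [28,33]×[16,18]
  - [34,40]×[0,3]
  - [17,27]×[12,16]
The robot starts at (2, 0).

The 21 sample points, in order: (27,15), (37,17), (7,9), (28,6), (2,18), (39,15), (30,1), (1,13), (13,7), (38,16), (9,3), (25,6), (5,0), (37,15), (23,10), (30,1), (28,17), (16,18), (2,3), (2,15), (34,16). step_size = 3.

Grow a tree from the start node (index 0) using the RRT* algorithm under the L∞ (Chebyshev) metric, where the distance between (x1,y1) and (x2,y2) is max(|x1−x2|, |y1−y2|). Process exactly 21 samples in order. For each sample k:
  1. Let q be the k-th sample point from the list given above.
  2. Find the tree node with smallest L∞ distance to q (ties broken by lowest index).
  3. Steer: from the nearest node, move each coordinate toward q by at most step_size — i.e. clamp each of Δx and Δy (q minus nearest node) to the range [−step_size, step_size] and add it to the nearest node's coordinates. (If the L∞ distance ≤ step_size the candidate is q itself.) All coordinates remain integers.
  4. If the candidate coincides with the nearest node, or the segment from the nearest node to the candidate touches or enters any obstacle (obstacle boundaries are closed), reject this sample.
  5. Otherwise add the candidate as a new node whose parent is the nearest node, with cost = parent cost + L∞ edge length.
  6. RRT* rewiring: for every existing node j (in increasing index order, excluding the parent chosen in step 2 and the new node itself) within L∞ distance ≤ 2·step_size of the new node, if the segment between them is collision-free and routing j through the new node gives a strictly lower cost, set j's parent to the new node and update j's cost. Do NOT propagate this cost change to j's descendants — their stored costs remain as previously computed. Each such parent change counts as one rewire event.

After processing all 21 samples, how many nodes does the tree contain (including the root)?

1. q=(27,15) nearest=0 d=25 new=(5,3) → add node 1 parent=0 cost=3
2. q=(37,17) nearest=1 d=32 new=(8,6) → add node 2 parent=1 cost=6
3. q=(7,9) nearest=2 d=3 new=(7,9) → add node 3 parent=2 cost=9
4. q=(28,6) nearest=2 d=20 new=(11,6) → add node 4 parent=2 cost=9
5. q=(2,18) nearest=3 d=9 new=(4,12) → add node 5 parent=3 cost=12
6. q=(39,15) nearest=4 d=28 new=(14,9) → add node 6 parent=4 cost=12
7. q=(30,1) nearest=6 d=16 new=(17,6) → add node 7 parent=6 cost=15
8. q=(1,13) nearest=5 d=3 new=(1,13) → add node 8 parent=5 cost=15
9. q=(13,7) nearest=4 d=2 new=(13,7) → add node 9 parent=4 cost=11
10. q=(38,16) nearest=7 d=21 new=(20,9) → add node 10 parent=7 cost=18
11. q=(9,3) nearest=2 d=3 new=(9,3) → add node 11 parent=2 cost=9
12. q=(25,6) nearest=10 d=5 new=(23,6) → add node 12 parent=10 cost=21
13. q=(5,0) nearest=0 d=3 new=(5,0) → add node 13 parent=0 cost=3; rewire 11→13 (7<9)
14. q=(37,15) nearest=12 d=14 new=(26,9) → add node 14 parent=12 cost=24
15. q=(23,10) nearest=10 d=3 new=(23,10) → add node 15 parent=10 cost=21
16. q=(30,1) nearest=12 d=7 new=(26,3) → add node 16 parent=12 cost=24
17. q=(28,17) nearest=15 d=7 new=(26,13) → blocked by [17,27]×[12,16], reject
18. q=(16,18) nearest=15 d=8 new=(20,13) → blocked by [17,27]×[12,16], reject
19. q=(2,3) nearest=0 d=3 new=(2,3) → add node 17 parent=0 cost=3
20. q=(2,15) nearest=8 d=2 new=(2,15) → add node 18 parent=8 cost=17
21. q=(34,16) nearest=14 d=8 new=(29,12) → add node 19 parent=14 cost=27

Node count: 20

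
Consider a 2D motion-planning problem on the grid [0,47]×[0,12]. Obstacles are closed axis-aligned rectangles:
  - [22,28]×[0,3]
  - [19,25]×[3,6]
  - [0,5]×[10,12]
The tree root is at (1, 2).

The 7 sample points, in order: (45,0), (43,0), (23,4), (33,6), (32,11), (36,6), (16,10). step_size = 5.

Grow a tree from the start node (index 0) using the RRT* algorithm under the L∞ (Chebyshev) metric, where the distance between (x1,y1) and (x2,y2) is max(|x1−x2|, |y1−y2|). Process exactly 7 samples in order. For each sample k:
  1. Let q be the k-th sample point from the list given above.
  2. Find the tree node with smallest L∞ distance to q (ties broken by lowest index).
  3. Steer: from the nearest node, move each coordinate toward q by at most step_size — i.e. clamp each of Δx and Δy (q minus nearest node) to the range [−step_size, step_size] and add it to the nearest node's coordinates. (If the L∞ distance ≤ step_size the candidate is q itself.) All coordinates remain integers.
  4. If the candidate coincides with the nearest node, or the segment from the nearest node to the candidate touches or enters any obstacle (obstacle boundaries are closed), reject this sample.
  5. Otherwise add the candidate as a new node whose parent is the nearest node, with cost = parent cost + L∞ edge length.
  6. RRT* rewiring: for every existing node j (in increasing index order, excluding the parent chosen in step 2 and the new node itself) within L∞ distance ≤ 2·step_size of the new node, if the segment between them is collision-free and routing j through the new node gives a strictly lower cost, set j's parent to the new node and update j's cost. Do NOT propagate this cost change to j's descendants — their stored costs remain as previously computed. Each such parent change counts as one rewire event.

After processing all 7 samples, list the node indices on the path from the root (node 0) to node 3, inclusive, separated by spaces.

1. q=(45,0) nearest=0 d=44 new=(6,0) → add node 1 parent=0 cost=5
2. q=(43,0) nearest=1 d=37 new=(11,0) → add node 2 parent=1 cost=10
3. q=(23,4) nearest=2 d=12 new=(16,4) → add node 3 parent=2 cost=15
4. q=(33,6) nearest=3 d=17 new=(21,6) → blocked by [19,25]×[3,6], reject
5. q=(32,11) nearest=3 d=16 new=(21,9) → add node 4 parent=3 cost=20
6. q=(36,6) nearest=4 d=15 new=(26,6) → add node 5 parent=4 cost=25
7. q=(16,10) nearest=4 d=5 new=(16,10) → add node 6 parent=4 cost=25

Path: 0 1 2 3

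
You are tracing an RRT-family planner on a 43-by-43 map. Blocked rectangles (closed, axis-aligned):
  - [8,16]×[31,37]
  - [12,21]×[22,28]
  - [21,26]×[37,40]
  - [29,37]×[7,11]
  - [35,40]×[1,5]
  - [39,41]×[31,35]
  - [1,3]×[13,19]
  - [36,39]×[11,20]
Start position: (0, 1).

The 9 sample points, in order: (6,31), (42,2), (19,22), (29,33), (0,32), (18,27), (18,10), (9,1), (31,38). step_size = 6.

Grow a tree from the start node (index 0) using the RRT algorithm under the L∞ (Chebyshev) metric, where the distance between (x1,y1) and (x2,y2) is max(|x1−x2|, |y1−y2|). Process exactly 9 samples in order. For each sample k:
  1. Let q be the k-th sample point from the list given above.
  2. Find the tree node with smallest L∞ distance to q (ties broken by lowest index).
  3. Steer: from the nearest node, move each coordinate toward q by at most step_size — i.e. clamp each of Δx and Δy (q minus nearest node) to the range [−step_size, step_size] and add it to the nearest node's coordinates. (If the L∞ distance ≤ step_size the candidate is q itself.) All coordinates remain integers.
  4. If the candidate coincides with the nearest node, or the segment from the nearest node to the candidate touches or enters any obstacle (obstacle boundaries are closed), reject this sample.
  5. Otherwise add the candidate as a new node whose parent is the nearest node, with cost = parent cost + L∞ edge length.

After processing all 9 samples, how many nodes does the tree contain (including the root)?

1. q=(6,31) nearest=0 d=30 new=(6,7) → add node 1 parent=0 cost=6
2. q=(42,2) nearest=1 d=36 new=(12,2) → add node 2 parent=1 cost=12
3. q=(19,22) nearest=1 d=15 new=(12,13) → add node 3 parent=1 cost=12
4. q=(29,33) nearest=3 d=20 new=(18,19) → add node 4 parent=3 cost=18
5. q=(0,32) nearest=4 d=18 new=(12,25) → blocked by [12,21]×[22,28], reject
6. q=(18,27) nearest=4 d=8 new=(18,25) → blocked by [12,21]×[22,28], reject
7. q=(18,10) nearest=3 d=6 new=(18,10) → add node 5 parent=3 cost=18
8. q=(9,1) nearest=2 d=3 new=(9,1) → add node 6 parent=2 cost=15
9. q=(31,38) nearest=4 d=19 new=(24,25) → blocked by [12,21]×[22,28], reject

Node count: 7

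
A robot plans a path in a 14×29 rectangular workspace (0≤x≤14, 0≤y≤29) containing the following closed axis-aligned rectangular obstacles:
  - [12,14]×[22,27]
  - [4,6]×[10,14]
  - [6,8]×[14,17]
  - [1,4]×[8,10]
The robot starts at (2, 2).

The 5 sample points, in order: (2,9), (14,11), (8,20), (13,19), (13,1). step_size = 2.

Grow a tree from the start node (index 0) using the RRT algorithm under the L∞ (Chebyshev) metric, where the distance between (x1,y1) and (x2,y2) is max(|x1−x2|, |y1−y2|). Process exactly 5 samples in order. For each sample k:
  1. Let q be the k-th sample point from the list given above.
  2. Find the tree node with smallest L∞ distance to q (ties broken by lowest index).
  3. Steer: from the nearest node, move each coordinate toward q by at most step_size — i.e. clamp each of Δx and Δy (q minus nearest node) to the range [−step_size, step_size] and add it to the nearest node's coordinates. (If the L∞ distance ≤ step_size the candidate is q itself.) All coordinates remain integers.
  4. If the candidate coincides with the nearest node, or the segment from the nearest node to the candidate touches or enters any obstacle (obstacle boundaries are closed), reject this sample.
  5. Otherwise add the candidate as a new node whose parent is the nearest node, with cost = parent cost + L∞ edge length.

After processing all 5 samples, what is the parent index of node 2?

1. q=(2,9) nearest=0 d=7 new=(2,4) → add node 1 parent=0 cost=2
2. q=(14,11) nearest=0 d=12 new=(4,4) → add node 2 parent=0 cost=2
3. q=(8,20) nearest=1 d=16 new=(4,6) → add node 3 parent=1 cost=4
4. q=(13,19) nearest=3 d=13 new=(6,8) → add node 4 parent=3 cost=6
5. q=(13,1) nearest=4 d=7 new=(8,6) → add node 5 parent=4 cost=8

Parent of node 2: 0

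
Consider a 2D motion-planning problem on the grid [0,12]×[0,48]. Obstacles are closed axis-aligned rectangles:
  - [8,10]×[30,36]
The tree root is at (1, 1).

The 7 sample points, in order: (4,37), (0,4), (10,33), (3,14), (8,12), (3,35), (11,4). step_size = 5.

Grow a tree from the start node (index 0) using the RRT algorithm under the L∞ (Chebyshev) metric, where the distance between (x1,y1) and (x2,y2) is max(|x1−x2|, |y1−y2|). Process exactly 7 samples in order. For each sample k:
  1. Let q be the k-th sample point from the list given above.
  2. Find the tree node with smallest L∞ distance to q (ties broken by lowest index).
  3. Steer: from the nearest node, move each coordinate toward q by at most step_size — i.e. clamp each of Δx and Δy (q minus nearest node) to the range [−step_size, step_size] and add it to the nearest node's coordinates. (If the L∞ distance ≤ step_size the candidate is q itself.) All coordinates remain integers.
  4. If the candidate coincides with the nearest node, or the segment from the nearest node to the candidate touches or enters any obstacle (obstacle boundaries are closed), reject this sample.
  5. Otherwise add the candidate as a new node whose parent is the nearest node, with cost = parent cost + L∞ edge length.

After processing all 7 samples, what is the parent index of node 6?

Parent of node 6: 4

1. q=(4,37) nearest=0 d=36 new=(4,6) → add node 1 parent=0 cost=5
2. q=(0,4) nearest=0 d=3 new=(0,4) → add node 2 parent=0 cost=3
3. q=(10,33) nearest=1 d=27 new=(9,11) → add node 3 parent=1 cost=10
4. q=(3,14) nearest=3 d=6 new=(4,14) → add node 4 parent=3 cost=15
5. q=(8,12) nearest=3 d=1 new=(8,12) → add node 5 parent=3 cost=11
6. q=(3,35) nearest=4 d=21 new=(3,19) → add node 6 parent=4 cost=20
7. q=(11,4) nearest=1 d=7 new=(9,4) → add node 7 parent=1 cost=10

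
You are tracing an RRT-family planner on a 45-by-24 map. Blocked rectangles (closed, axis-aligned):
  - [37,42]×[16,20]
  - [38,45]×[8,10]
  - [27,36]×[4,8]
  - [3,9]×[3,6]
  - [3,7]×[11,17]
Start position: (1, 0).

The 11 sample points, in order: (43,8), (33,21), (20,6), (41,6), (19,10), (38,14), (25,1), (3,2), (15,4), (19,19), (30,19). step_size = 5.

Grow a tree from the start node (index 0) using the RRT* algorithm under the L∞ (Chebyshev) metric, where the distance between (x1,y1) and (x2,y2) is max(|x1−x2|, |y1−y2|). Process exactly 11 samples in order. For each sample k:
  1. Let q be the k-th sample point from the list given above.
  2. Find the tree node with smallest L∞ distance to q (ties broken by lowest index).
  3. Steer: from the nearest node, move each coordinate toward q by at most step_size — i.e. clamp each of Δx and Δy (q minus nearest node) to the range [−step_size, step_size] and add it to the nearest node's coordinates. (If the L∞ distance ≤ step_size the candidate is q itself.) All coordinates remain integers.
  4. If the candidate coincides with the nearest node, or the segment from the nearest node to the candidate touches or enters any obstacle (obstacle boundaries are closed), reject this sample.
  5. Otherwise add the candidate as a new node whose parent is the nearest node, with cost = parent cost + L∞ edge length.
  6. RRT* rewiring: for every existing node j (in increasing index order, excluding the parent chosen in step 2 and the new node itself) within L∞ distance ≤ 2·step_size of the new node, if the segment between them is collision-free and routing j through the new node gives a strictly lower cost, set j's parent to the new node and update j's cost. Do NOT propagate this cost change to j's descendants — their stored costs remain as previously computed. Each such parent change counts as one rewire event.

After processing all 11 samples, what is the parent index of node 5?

Parent of node 5: 4

1. q=(43,8) nearest=0 d=42 new=(6,5) → blocked by [3,9]×[3,6], reject
2. q=(33,21) nearest=0 d=32 new=(6,5) → blocked by [3,9]×[3,6], reject
3. q=(20,6) nearest=0 d=19 new=(6,5) → blocked by [3,9]×[3,6], reject
4. q=(41,6) nearest=0 d=40 new=(6,5) → blocked by [3,9]×[3,6], reject
5. q=(19,10) nearest=0 d=18 new=(6,5) → blocked by [3,9]×[3,6], reject
6. q=(38,14) nearest=0 d=37 new=(6,5) → blocked by [3,9]×[3,6], reject
7. q=(25,1) nearest=0 d=24 new=(6,1) → add node 1 parent=0 cost=5
8. q=(3,2) nearest=0 d=2 new=(3,2) → add node 2 parent=0 cost=2
9. q=(15,4) nearest=1 d=9 new=(11,4) → add node 3 parent=1 cost=10
10. q=(19,19) nearest=3 d=15 new=(16,9) → add node 4 parent=3 cost=15
11. q=(30,19) nearest=4 d=14 new=(21,14) → add node 5 parent=4 cost=20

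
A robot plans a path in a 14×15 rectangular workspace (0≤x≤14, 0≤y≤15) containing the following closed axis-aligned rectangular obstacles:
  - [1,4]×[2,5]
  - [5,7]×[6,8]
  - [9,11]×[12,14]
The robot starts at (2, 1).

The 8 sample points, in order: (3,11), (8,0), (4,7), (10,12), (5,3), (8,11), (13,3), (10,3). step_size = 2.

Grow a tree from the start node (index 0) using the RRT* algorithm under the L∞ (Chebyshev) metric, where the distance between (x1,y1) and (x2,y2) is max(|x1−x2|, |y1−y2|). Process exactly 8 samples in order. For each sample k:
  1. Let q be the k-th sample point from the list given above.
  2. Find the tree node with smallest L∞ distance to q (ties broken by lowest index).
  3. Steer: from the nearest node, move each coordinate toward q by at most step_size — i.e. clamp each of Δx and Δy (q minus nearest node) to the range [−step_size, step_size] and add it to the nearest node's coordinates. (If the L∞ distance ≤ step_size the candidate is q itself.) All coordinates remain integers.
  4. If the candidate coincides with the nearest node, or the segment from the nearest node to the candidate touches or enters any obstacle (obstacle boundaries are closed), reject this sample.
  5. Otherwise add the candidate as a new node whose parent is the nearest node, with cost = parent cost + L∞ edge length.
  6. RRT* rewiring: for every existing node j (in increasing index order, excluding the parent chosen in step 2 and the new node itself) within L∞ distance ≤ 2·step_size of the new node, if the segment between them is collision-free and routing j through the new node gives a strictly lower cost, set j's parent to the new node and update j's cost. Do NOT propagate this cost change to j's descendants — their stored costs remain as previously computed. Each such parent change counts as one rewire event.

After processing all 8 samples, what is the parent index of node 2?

1. q=(3,11) nearest=0 d=10 new=(3,3) → blocked by [1,4]×[2,5], reject
2. q=(8,0) nearest=0 d=6 new=(4,0) → add node 1 parent=0 cost=2
3. q=(4,7) nearest=0 d=6 new=(4,3) → blocked by [1,4]×[2,5], reject
4. q=(10,12) nearest=0 d=11 new=(4,3) → blocked by [1,4]×[2,5], reject
5. q=(5,3) nearest=0 d=3 new=(4,3) → blocked by [1,4]×[2,5], reject
6. q=(8,11) nearest=0 d=10 new=(4,3) → blocked by [1,4]×[2,5], reject
7. q=(13,3) nearest=1 d=9 new=(6,2) → add node 2 parent=1 cost=4
8. q=(10,3) nearest=2 d=4 new=(8,3) → add node 3 parent=2 cost=6

Parent of node 2: 1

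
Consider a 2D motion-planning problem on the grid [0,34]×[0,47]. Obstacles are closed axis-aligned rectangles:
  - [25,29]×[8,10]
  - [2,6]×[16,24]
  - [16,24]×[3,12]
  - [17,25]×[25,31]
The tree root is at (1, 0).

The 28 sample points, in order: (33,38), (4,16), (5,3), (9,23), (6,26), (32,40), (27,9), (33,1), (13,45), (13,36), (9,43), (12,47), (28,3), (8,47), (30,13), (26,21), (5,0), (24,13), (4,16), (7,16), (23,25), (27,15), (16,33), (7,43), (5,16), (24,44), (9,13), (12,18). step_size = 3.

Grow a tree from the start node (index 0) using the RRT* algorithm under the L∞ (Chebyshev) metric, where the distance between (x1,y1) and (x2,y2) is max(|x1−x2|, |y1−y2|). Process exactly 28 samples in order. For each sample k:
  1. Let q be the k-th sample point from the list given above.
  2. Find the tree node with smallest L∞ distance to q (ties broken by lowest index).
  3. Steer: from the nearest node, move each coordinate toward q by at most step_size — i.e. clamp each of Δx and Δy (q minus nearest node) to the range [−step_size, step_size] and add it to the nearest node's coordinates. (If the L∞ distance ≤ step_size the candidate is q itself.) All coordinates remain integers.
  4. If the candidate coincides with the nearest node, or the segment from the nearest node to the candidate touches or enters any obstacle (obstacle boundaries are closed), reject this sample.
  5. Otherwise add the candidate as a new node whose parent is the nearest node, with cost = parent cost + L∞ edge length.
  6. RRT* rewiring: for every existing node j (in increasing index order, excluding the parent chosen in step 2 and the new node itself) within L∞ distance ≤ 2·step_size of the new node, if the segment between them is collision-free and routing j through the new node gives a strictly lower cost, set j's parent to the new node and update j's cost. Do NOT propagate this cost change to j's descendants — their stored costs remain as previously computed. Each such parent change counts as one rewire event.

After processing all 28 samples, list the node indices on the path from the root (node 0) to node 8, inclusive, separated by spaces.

1. q=(33,38) nearest=0 d=38 new=(4,3) → add node 1 parent=0 cost=3
2. q=(4,16) nearest=1 d=13 new=(4,6) → add node 2 parent=1 cost=6
3. q=(5,3) nearest=1 d=1 new=(5,3) → add node 3 parent=1 cost=4
4. q=(9,23) nearest=2 d=17 new=(7,9) → add node 4 parent=2 cost=9
5. q=(6,26) nearest=4 d=17 new=(6,12) → add node 5 parent=4 cost=12
6. q=(32,40) nearest=5 d=28 new=(9,15) → add node 6 parent=5 cost=15
7. q=(27,9) nearest=6 d=18 new=(12,12) → add node 7 parent=6 cost=18
8. q=(33,1) nearest=7 d=21 new=(15,9) → add node 8 parent=7 cost=21
9. q=(13,45) nearest=6 d=30 new=(12,18) → add node 9 parent=6 cost=18
10. q=(13,36) nearest=9 d=18 new=(13,21) → add node 10 parent=9 cost=21
11. q=(9,43) nearest=10 d=22 new=(10,24) → add node 11 parent=10 cost=24
12. q=(12,47) nearest=11 d=23 new=(12,27) → add node 12 parent=11 cost=27
13. q=(28,3) nearest=8 d=13 new=(18,6) → blocked by [16,24]×[3,12], reject
14. q=(8,47) nearest=12 d=20 new=(9,30) → add node 13 parent=12 cost=30
15. q=(30,13) nearest=8 d=15 new=(18,12) → blocked by [16,24]×[3,12], reject
16. q=(26,21) nearest=8 d=12 new=(18,12) → blocked by [16,24]×[3,12], reject
17. q=(5,0) nearest=1 d=3 new=(5,0) → add node 14 parent=1 cost=6
18. q=(24,13) nearest=8 d=9 new=(18,12) → blocked by [16,24]×[3,12], reject
19. q=(4,16) nearest=5 d=4 new=(4,15) → add node 15 parent=5 cost=15
20. q=(7,16) nearest=6 d=2 new=(7,16) → add node 16 parent=6 cost=17
21. q=(23,25) nearest=10 d=10 new=(16,24) → add node 17 parent=10 cost=24
22. q=(27,15) nearest=17 d=11 new=(19,21) → add node 18 parent=17 cost=27
23. q=(16,33) nearest=12 d=6 new=(15,30) → add node 19 parent=12 cost=30
24. q=(7,43) nearest=13 d=13 new=(7,33) → add node 20 parent=13 cost=33
25. q=(5,16) nearest=15 d=1 new=(5,16) → blocked by [2,6]×[16,24], reject
26. q=(24,44) nearest=19 d=14 new=(18,33) → add node 21 parent=19 cost=33
27. q=(9,13) nearest=6 d=2 new=(9,13) → add node 22 parent=6 cost=17
28. q=(12,18) nearest=9 d=0 → coincident, reject

Path: 0 1 2 4 5 6 7 8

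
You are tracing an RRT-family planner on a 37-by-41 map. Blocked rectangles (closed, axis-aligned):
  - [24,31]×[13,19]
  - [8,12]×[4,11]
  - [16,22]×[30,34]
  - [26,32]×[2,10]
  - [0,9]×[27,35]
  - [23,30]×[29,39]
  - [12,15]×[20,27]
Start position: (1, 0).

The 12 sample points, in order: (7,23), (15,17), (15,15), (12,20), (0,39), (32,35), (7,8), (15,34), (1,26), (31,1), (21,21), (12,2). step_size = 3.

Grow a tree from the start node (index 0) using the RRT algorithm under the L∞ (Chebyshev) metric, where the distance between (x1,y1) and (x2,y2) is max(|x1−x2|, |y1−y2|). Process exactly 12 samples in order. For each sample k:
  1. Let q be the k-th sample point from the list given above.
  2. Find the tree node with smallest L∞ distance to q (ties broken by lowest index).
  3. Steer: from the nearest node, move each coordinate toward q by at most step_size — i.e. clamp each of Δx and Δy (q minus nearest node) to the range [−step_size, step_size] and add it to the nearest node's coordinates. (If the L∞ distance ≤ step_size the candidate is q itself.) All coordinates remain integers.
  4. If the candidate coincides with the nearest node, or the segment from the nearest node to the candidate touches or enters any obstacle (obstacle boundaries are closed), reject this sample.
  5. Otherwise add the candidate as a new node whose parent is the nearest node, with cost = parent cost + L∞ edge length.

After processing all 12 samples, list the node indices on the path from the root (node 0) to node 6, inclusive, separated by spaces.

Path: 0 1 2 3 4 6

1. q=(7,23) nearest=0 d=23 new=(4,3) → add node 1 parent=0 cost=3
2. q=(15,17) nearest=1 d=14 new=(7,6) → add node 2 parent=1 cost=6
3. q=(15,15) nearest=2 d=9 new=(10,9) → blocked by [8,12]×[4,11], reject
4. q=(12,20) nearest=2 d=14 new=(10,9) → blocked by [8,12]×[4,11], reject
5. q=(0,39) nearest=2 d=33 new=(4,9) → add node 3 parent=2 cost=9
6. q=(32,35) nearest=3 d=28 new=(7,12) → add node 4 parent=3 cost=12
7. q=(7,8) nearest=2 d=2 new=(7,8) → add node 5 parent=2 cost=8
8. q=(15,34) nearest=4 d=22 new=(10,15) → add node 6 parent=4 cost=15
9. q=(1,26) nearest=6 d=11 new=(7,18) → add node 7 parent=6 cost=18
10. q=(31,1) nearest=6 d=21 new=(13,12) → add node 8 parent=6 cost=18
11. q=(21,21) nearest=8 d=9 new=(16,15) → add node 9 parent=8 cost=21
12. q=(12,2) nearest=2 d=5 new=(10,3) → blocked by [8,12]×[4,11], reject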